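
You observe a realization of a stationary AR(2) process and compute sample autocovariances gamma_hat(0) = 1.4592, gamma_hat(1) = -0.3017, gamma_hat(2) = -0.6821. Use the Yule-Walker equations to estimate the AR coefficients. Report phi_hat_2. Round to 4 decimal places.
\hat\phi_{2} = -0.5330

The Yule-Walker equations for an AR(p) process read, in matrix form,
  Gamma_p phi = r_p,   with   (Gamma_p)_{ij} = gamma(|i - j|),
                       (r_p)_i = gamma(i),   i,j = 1..p.
Substitute the sample gammas (Toeplitz matrix and right-hand side of size 2):
  Gamma_p = [[1.4592, -0.3017], [-0.3017, 1.4592]]
  r_p     = [-0.3017, -0.6821]
Written out:
  1.4592 phi_1 - 0.3017 phi_2 = -0.3017
  -0.3017 phi_1 + 1.4592 phi_2 = -0.6821
Solve by Cramer's rule:
  det = gamma(0)^2 - gamma(1)^2 = (1.4592)^2 - (-0.3017)^2 = 2.12926464 - 0.09102289 = 2.03824175
  phi_hat_1 = [gamma(1) gamma(0) - gamma(1) gamma(2)] / det = [(-0.3017)(1.4592) - (-0.3017)(-0.6821)] / 2.03824175 = -0.64603021 / 2.03824175 = -0.317
  phi_hat_2 = [gamma(0) gamma(2) - gamma(1)^2] / det = [(1.4592)(-0.6821) - (-0.3017)^2] / 2.03824175 = -1.08634321 / 2.03824175 = -0.533
So phi_hat = [-0.3170, -0.5330].
Therefore phi_hat_2 = -0.5330.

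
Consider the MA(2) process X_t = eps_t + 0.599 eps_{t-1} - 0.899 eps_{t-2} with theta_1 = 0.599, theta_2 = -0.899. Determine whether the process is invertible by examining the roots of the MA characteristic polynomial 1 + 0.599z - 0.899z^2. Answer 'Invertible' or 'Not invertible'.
\text{Not invertible}

The MA(q) characteristic polynomial is P(z) = 1 + 0.599z - 0.899z^2.
Invertibility requires all roots to lie outside the unit circle, i.e. |z| > 1 for every root.
Set 1 + (0.599) z + (-0.899) z^2 = 0, i.e. a z^2 + b z + c = 0 with a = -0.899, b = 0.599, c = 1.
Discriminant D = b^2 - 4ac = (0.599)^2 - 4*(-0.899)*1 = 0.358801 - (-3.596) = 3.954801.
D >= 0, so the roots are real: z = (-b +/- sqrt(D)) / (2a) = (-0.599 +/- 1.988668) / (-1.798).
  z_1 = (-0.599 + 1.988668) / (-1.798) = -0.7729,   |z_1| = 0.7729.
  z_2 = (-0.599 - 1.988668) / (-1.798) = 1.4392,   |z_2| = 1.4392.
Moduli of all roots: 0.7729, 1.4392.
All moduli strictly greater than 1? No.
Verdict: Not invertible.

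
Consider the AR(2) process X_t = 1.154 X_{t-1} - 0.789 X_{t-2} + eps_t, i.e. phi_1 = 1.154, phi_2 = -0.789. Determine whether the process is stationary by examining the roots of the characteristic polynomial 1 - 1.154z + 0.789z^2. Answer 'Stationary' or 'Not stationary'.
\text{Stationary}

The AR(p) characteristic polynomial is P(z) = 1 - 1.154z + 0.789z^2.
Stationarity requires all roots to lie outside the unit circle, i.e. |z| > 1 for every root.
Set 1 + (-1.154) z + (0.789) z^2 = 0, i.e. a z^2 + b z + c = 0 with a = 0.789, b = -1.154, c = 1.
Discriminant D = b^2 - 4ac = (-1.154)^2 - 4*(0.789)*1 = 1.331716 - (3.156) = -1.824284.
D < 0, so the roots are the complex-conjugate pair z = (-b +/- i sqrt(-D)) / (2a) = 0.7313 +/- 0.8559i.
For a conjugate pair |z|^2 = z * conj(z) = (product of roots) = c/a = 1/(0.789) = 1.267427, so |z| = sqrt(1.267427) = 1.1258 for both roots.
Moduli of all roots: 1.1258, 1.1258.
All moduli strictly greater than 1? Yes.
Verdict: Stationary.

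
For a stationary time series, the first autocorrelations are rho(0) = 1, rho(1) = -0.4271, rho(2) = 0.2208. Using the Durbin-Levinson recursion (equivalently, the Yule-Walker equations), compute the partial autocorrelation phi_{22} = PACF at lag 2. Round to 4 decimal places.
\phi_{22} = 0.0469

The PACF at lag k is phi_{kk}, the last component of the solution
to the Yule-Walker system G_k phi = r_k where
  (G_k)_{ij} = rho(|i - j|), (r_k)_i = rho(i), i,j = 1..k.
Equivalently, Durbin-Levinson gives phi_{kk} iteratively:
  phi_{11} = rho(1)
  phi_{kk} = [rho(k) - sum_{j=1..k-1} phi_{k-1,j} rho(k-j)]
            / [1 - sum_{j=1..k-1} phi_{k-1,j} rho(j)],
  phi_{k,j} = phi_{k-1,j} - phi_{kk} phi_{k-1,k-j},  j = 1..k-1.
Step k = 1:
  phi_11 = rho(1) = -0.4271.
Step k = 2:
  phi_22 = [rho(2) - phi_11 rho(1)] / [1 - phi_11 rho(1)] = [0.2208 - (-0.4271)(-0.4271)] / [1 - (-0.4271)(-0.4271)]
         = 0.03838559 / 0.81758559 = 0.0469.
Therefore phi_{22} = 0.0469.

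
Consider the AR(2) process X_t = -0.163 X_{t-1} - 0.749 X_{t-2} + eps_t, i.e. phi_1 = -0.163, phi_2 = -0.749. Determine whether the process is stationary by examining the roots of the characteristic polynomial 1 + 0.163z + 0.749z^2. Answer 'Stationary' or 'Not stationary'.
\text{Stationary}

The AR(p) characteristic polynomial is P(z) = 1 + 0.163z + 0.749z^2.
Stationarity requires all roots to lie outside the unit circle, i.e. |z| > 1 for every root.
Set 1 + (0.163) z + (0.749) z^2 = 0, i.e. a z^2 + b z + c = 0 with a = 0.749, b = 0.163, c = 1.
Discriminant D = b^2 - 4ac = (0.163)^2 - 4*(0.749)*1 = 0.026569 - (2.996) = -2.969431.
D < 0, so the roots are the complex-conjugate pair z = (-b +/- i sqrt(-D)) / (2a) = -0.1088 +/- 1.1503i.
For a conjugate pair |z|^2 = z * conj(z) = (product of roots) = c/a = 1/(0.749) = 1.335113, so |z| = sqrt(1.335113) = 1.1555 for both roots.
Moduli of all roots: 1.1555, 1.1555.
All moduli strictly greater than 1? Yes.
Verdict: Stationary.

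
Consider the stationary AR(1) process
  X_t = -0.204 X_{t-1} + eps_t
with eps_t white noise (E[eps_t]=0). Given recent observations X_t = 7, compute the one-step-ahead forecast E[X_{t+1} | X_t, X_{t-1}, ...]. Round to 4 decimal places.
E[X_{t+1} \mid \mathcal F_t] = -1.4280

For an AR(p) model X_t = c + sum_i phi_i X_{t-i} + eps_t, the
one-step-ahead conditional mean is
  E[X_{t+1} | X_t, ...] = c + sum_i phi_i X_{t+1-i}.
Substitute known values:
  E[X_{t+1} | ...] = (-0.204) * (7)
                   = -1.4280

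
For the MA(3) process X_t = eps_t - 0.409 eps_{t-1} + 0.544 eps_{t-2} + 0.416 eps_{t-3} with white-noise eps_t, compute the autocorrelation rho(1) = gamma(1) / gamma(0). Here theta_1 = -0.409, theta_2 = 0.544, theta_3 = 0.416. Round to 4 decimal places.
\rho(1) = -0.2476

For an MA(q) process with theta_0 = 1, the autocovariance is
  gamma(k) = sigma^2 * sum_{i=0..q-k} theta_i * theta_{i+k},
and rho(k) = gamma(k) / gamma(0). Sigma^2 cancels.
  numerator   = (1)*(-0.409) + (-0.409)*(0.544) + (0.544)*(0.416) = -0.405192.
  denominator = (1)^2 + (-0.409)^2 + (0.544)^2 + (0.416)^2 = 1.636273.
  rho(1) = -0.405192 / 1.636273 = -0.2476.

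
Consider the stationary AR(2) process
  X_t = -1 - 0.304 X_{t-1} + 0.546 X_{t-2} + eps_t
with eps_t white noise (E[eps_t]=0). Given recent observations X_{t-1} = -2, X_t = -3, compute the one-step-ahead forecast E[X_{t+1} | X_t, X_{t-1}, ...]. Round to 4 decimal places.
E[X_{t+1} \mid \mathcal F_t] = -1.1800

For an AR(p) model X_t = c + sum_i phi_i X_{t-i} + eps_t, the
one-step-ahead conditional mean is
  E[X_{t+1} | X_t, ...] = c + sum_i phi_i X_{t+1-i}.
Substitute known values:
  E[X_{t+1} | ...] = -1 + (-0.304) * (-3) + (0.546) * (-2)
                   = -1.1800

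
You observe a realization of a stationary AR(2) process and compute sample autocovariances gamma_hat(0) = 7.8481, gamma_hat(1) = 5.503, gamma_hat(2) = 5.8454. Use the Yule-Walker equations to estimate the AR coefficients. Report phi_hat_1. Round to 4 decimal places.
\hat\phi_{1} = 0.3520

The Yule-Walker equations for an AR(p) process read, in matrix form,
  Gamma_p phi = r_p,   with   (Gamma_p)_{ij} = gamma(|i - j|),
                       (r_p)_i = gamma(i),   i,j = 1..p.
Substitute the sample gammas (Toeplitz matrix and right-hand side of size 2):
  Gamma_p = [[7.8481, 5.503], [5.503, 7.8481]]
  r_p     = [5.503, 5.8454]
Written out:
  7.8481 phi_1 + 5.503 phi_2 = 5.503
  5.503 phi_1 + 7.8481 phi_2 = 5.8454
Solve by Cramer's rule:
  det = gamma(0)^2 - gamma(1)^2 = (7.8481)^2 - (5.503)^2 = 61.59267361 - 30.283009 = 31.30966461
  phi_hat_1 = [gamma(1) gamma(0) - gamma(1) gamma(2)] / det = [(5.503)(7.8481) - (5.503)(5.8454)] / 31.30966461 = 11.0208581 / 31.30966461 = 0.352
  phi_hat_2 = [gamma(0) gamma(2) - gamma(1)^2] / det = [(7.8481)(5.8454) - (5.503)^2] / 31.30966461 = 15.59227474 / 31.30966461 = 0.498
So phi_hat = [0.3520, 0.4980].
Therefore phi_hat_1 = 0.3520.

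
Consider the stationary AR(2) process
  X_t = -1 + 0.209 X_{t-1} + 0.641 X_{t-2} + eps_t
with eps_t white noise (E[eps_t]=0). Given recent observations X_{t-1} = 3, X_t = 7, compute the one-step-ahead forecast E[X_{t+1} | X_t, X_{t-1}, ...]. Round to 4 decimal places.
E[X_{t+1} \mid \mathcal F_t] = 2.3860

For an AR(p) model X_t = c + sum_i phi_i X_{t-i} + eps_t, the
one-step-ahead conditional mean is
  E[X_{t+1} | X_t, ...] = c + sum_i phi_i X_{t+1-i}.
Substitute known values:
  E[X_{t+1} | ...] = -1 + (0.209) * (7) + (0.641) * (3)
                   = 2.3860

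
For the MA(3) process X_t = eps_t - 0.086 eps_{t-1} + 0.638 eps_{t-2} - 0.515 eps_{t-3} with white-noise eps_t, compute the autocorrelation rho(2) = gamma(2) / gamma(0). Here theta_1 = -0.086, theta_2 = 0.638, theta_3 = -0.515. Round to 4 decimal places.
\rho(2) = 0.4062

For an MA(q) process with theta_0 = 1, the autocovariance is
  gamma(k) = sigma^2 * sum_{i=0..q-k} theta_i * theta_{i+k},
and rho(k) = gamma(k) / gamma(0). Sigma^2 cancels.
  numerator   = (1)*(0.638) + (-0.086)*(-0.515) = 0.68229.
  denominator = (1)^2 + (-0.086)^2 + (0.638)^2 + (-0.515)^2 = 1.679665.
  rho(2) = 0.68229 / 1.679665 = 0.4062.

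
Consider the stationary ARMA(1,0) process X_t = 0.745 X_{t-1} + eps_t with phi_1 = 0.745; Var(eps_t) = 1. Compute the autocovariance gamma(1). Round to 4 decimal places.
\gamma(1) = 1.6743

Multiply the model equation by X_{t-k} and take expectations. With theta_0 = psi_0 = 1 and psi_j the MA(infinity) weights, this gives
  gamma(k) - sum_i phi_i gamma(k-i) = c_k,
  c_k = sigma^2 * sum_{j=k..q} theta_j psi_{j-k}   (c_k = 0 for k > q),
using gamma(-m) = gamma(m).
Pure AR (q = 0): c_0 = sigma^2 = 1, c_k = 0 for k >= 1.
Equations for k = 0 and k = 1 (AR order 1):
  gamma(0) = phi_1 gamma(1) + c_0
  gamma(1) = phi_1 gamma(0) + c_1
Substituting the second into the first: gamma(0) (1 - phi_1^2) = c_0 + phi_1 c_1, so
  gamma(0) = c_0 / (1 - phi_1^2) = 1 / (1 - (0.745)^2) = 1 / 0.444975 = 2.247317.
  gamma(1) = phi_1 gamma(0) = (0.745)(2.247317) = 1.674251.
Therefore gamma(1) = 1.6743 (to 4 decimal places).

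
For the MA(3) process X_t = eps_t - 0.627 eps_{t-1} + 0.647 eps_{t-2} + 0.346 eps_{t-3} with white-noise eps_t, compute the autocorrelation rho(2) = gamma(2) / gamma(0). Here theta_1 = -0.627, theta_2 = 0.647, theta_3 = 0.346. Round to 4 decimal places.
\rho(2) = 0.2227

For an MA(q) process with theta_0 = 1, the autocovariance is
  gamma(k) = sigma^2 * sum_{i=0..q-k} theta_i * theta_{i+k},
and rho(k) = gamma(k) / gamma(0). Sigma^2 cancels.
  numerator   = (1)*(0.647) + (-0.627)*(0.346) = 0.430058.
  denominator = (1)^2 + (-0.627)^2 + (0.647)^2 + (0.346)^2 = 1.931454.
  rho(2) = 0.430058 / 1.931454 = 0.2227.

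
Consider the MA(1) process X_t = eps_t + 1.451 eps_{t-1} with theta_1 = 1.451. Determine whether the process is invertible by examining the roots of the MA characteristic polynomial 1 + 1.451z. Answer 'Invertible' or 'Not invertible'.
\text{Not invertible}

The MA(q) characteristic polynomial is P(z) = 1 + 1.451z.
Invertibility requires all roots to lie outside the unit circle, i.e. |z| > 1 for every root.
This is linear in z: 1 + (1.451) z = 0  =>  z = -1/(1.451) = -0.68918,  |z| = 0.68918.
Moduli of all roots: 0.6892.
All moduli strictly greater than 1? No.
Verdict: Not invertible.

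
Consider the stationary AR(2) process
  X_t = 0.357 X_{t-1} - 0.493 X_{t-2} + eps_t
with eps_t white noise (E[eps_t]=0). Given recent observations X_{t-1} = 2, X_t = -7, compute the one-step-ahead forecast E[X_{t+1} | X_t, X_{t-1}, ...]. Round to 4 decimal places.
E[X_{t+1} \mid \mathcal F_t] = -3.4850

For an AR(p) model X_t = c + sum_i phi_i X_{t-i} + eps_t, the
one-step-ahead conditional mean is
  E[X_{t+1} | X_t, ...] = c + sum_i phi_i X_{t+1-i}.
Substitute known values:
  E[X_{t+1} | ...] = (0.357) * (-7) + (-0.493) * (2)
                   = -3.4850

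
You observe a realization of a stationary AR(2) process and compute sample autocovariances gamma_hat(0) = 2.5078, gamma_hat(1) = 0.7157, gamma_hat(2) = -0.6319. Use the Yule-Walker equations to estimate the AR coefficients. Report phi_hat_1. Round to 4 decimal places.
\hat\phi_{1} = 0.3890

The Yule-Walker equations for an AR(p) process read, in matrix form,
  Gamma_p phi = r_p,   with   (Gamma_p)_{ij} = gamma(|i - j|),
                       (r_p)_i = gamma(i),   i,j = 1..p.
Substitute the sample gammas (Toeplitz matrix and right-hand side of size 2):
  Gamma_p = [[2.5078, 0.7157], [0.7157, 2.5078]]
  r_p     = [0.7157, -0.6319]
Written out:
  2.5078 phi_1 + 0.7157 phi_2 = 0.7157
  0.7157 phi_1 + 2.5078 phi_2 = -0.6319
Solve by Cramer's rule:
  det = gamma(0)^2 - gamma(1)^2 = (2.5078)^2 - (0.7157)^2 = 6.28906084 - 0.51222649 = 5.77683435
  phi_hat_1 = [gamma(1) gamma(0) - gamma(1) gamma(2)] / det = [(0.7157)(2.5078) - (0.7157)(-0.6319)] / 5.77683435 = 2.24708329 / 5.77683435 = 0.389
  phi_hat_2 = [gamma(0) gamma(2) - gamma(1)^2] / det = [(2.5078)(-0.6319) - (0.7157)^2] / 5.77683435 = -2.09690531 / 5.77683435 = -0.363
So phi_hat = [0.3890, -0.3630].
Therefore phi_hat_1 = 0.3890.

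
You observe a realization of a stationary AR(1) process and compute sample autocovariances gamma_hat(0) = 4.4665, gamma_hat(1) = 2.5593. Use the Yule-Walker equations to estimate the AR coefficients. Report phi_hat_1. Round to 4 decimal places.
\hat\phi_{1} = 0.5730

The Yule-Walker equations for an AR(p) process read, in matrix form,
  Gamma_p phi = r_p,   with   (Gamma_p)_{ij} = gamma(|i - j|),
                       (r_p)_i = gamma(i),   i,j = 1..p.
Substitute the sample gammas (Toeplitz matrix and right-hand side of size 1):
  Gamma_p = [[4.4665]]
  r_p     = [2.5593]
With p = 1 this is the single equation gamma(0) phi_1 = gamma(1):
  phi_hat_1 = gamma(1) / gamma(0) = 2.5593 / 4.4665 = 0.5730.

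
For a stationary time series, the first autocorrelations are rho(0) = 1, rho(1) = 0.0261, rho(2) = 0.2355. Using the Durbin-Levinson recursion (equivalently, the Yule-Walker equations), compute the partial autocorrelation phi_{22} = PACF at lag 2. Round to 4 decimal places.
\phi_{22} = 0.2350

The PACF at lag k is phi_{kk}, the last component of the solution
to the Yule-Walker system G_k phi = r_k where
  (G_k)_{ij} = rho(|i - j|), (r_k)_i = rho(i), i,j = 1..k.
Equivalently, Durbin-Levinson gives phi_{kk} iteratively:
  phi_{11} = rho(1)
  phi_{kk} = [rho(k) - sum_{j=1..k-1} phi_{k-1,j} rho(k-j)]
            / [1 - sum_{j=1..k-1} phi_{k-1,j} rho(j)],
  phi_{k,j} = phi_{k-1,j} - phi_{kk} phi_{k-1,k-j},  j = 1..k-1.
Step k = 1:
  phi_11 = rho(1) = 0.0261.
Step k = 2:
  phi_22 = [rho(2) - phi_11 rho(1)] / [1 - phi_11 rho(1)] = [0.2355 - (0.0261)(0.0261)] / [1 - (0.0261)(0.0261)]
         = 0.23481879 / 0.99931879 = 0.235.
Therefore phi_{22} = 0.2350.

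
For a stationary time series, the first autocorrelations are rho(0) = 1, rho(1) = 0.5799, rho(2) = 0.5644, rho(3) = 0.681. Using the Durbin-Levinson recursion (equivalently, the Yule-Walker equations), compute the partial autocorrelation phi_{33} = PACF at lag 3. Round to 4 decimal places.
\phi_{33} = 0.4560

The PACF at lag k is phi_{kk}, the last component of the solution
to the Yule-Walker system G_k phi = r_k where
  (G_k)_{ij} = rho(|i - j|), (r_k)_i = rho(i), i,j = 1..k.
Equivalently, Durbin-Levinson gives phi_{kk} iteratively:
  phi_{11} = rho(1)
  phi_{kk} = [rho(k) - sum_{j=1..k-1} phi_{k-1,j} rho(k-j)]
            / [1 - sum_{j=1..k-1} phi_{k-1,j} rho(j)],
  phi_{k,j} = phi_{k-1,j} - phi_{kk} phi_{k-1,k-j},  j = 1..k-1.
Step k = 1:
  phi_11 = rho(1) = 0.5799.
Step k = 2:
  phi_22 = [rho(2) - phi_11 rho(1)] / [1 - phi_11 rho(1)] = [0.5644 - (0.5799)(0.5799)] / [1 - (0.5799)(0.5799)]
         = 0.22811599 / 0.66371599 = 0.343695.
  Update: phi_21 = phi_11 - phi_22 phi_11 = 0.5799 - (0.343695)(0.5799) = 0.380591.
Step k = 3:
  phi_33 = [rho(3) - phi_21 rho(2) - phi_22 rho(1)] / [1 - phi_21 rho(1) - phi_22 rho(2)]
    numerator   = 0.681 - (0.380591)(0.5644) - (0.343695)(0.5799) = 0.26688551
    denominator = 1 - (0.380591)(0.5799) - (0.343695)(0.5644) = 0.58531362
  phi_33 = 0.26688551 / 0.58531362 = 0.456.
Therefore phi_{33} = 0.4560.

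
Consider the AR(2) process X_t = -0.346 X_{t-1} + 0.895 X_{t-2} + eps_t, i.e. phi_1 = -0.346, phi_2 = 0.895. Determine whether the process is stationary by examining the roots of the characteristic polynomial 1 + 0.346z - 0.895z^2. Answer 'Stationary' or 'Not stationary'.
\text{Not stationary}

The AR(p) characteristic polynomial is P(z) = 1 + 0.346z - 0.895z^2.
Stationarity requires all roots to lie outside the unit circle, i.e. |z| > 1 for every root.
Set 1 + (0.346) z + (-0.895) z^2 = 0, i.e. a z^2 + b z + c = 0 with a = -0.895, b = 0.346, c = 1.
Discriminant D = b^2 - 4ac = (0.346)^2 - 4*(-0.895)*1 = 0.119716 - (-3.58) = 3.699716.
D >= 0, so the roots are real: z = (-b +/- sqrt(D)) / (2a) = (-0.346 +/- 1.923465) / (-1.79).
  z_1 = (-0.346 + 1.923465) / (-1.79) = -0.8813,   |z_1| = 0.8813.
  z_2 = (-0.346 - 1.923465) / (-1.79) = 1.2679,   |z_2| = 1.2679.
Moduli of all roots: 0.8813, 1.2679.
All moduli strictly greater than 1? No.
Verdict: Not stationary.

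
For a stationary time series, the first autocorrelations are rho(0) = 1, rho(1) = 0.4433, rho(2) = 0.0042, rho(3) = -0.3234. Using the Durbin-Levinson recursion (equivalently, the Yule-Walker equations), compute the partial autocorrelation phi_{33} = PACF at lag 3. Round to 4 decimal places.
\phi_{33} = -0.2899

The PACF at lag k is phi_{kk}, the last component of the solution
to the Yule-Walker system G_k phi = r_k where
  (G_k)_{ij} = rho(|i - j|), (r_k)_i = rho(i), i,j = 1..k.
Equivalently, Durbin-Levinson gives phi_{kk} iteratively:
  phi_{11} = rho(1)
  phi_{kk} = [rho(k) - sum_{j=1..k-1} phi_{k-1,j} rho(k-j)]
            / [1 - sum_{j=1..k-1} phi_{k-1,j} rho(j)],
  phi_{k,j} = phi_{k-1,j} - phi_{kk} phi_{k-1,k-j},  j = 1..k-1.
Step k = 1:
  phi_11 = rho(1) = 0.4433.
Step k = 2:
  phi_22 = [rho(2) - phi_11 rho(1)] / [1 - phi_11 rho(1)] = [0.0042 - (0.4433)(0.4433)] / [1 - (0.4433)(0.4433)]
         = -0.19231489 / 0.80348511 = -0.239351.
  Update: phi_21 = phi_11 - phi_22 phi_11 = 0.4433 - (-0.239351)(0.4433) = 0.549404.
Step k = 3:
  phi_33 = [rho(3) - phi_21 rho(2) - phi_22 rho(1)] / [1 - phi_21 rho(1) - phi_22 rho(2)]
    numerator   = -0.3234 - (0.549404)(0.0042) - (-0.239351)(0.4433) = -0.21960324
    denominator = 1 - (0.549404)(0.4433) - (-0.239351)(0.0042) = 0.75745437
  phi_33 = -0.21960324 / 0.75745437 = -0.2899.
Therefore phi_{33} = -0.2899.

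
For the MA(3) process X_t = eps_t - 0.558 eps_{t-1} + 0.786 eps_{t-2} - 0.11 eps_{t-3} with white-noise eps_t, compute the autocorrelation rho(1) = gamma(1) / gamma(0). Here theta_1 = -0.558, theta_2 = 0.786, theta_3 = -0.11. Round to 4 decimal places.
\rho(1) = -0.5579

For an MA(q) process with theta_0 = 1, the autocovariance is
  gamma(k) = sigma^2 * sum_{i=0..q-k} theta_i * theta_{i+k},
and rho(k) = gamma(k) / gamma(0). Sigma^2 cancels.
  numerator   = (1)*(-0.558) + (-0.558)*(0.786) + (0.786)*(-0.11) = -1.083048.
  denominator = (1)^2 + (-0.558)^2 + (0.786)^2 + (-0.11)^2 = 1.94126.
  rho(1) = -1.083048 / 1.94126 = -0.5579.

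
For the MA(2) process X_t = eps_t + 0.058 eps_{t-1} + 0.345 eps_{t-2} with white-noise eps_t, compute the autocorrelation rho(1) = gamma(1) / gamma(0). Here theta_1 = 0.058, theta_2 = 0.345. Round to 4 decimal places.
\rho(1) = 0.0695

For an MA(q) process with theta_0 = 1, the autocovariance is
  gamma(k) = sigma^2 * sum_{i=0..q-k} theta_i * theta_{i+k},
and rho(k) = gamma(k) / gamma(0). Sigma^2 cancels.
  numerator   = (1)*(0.058) + (0.058)*(0.345) = 0.07801.
  denominator = (1)^2 + (0.058)^2 + (0.345)^2 = 1.122389.
  rho(1) = 0.07801 / 1.122389 = 0.0695.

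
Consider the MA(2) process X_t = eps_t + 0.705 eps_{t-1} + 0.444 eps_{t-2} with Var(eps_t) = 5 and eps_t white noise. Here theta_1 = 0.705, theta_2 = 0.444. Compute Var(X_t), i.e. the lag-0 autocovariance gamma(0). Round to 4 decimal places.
\gamma(0) = 8.4708

For an MA(q) process X_t = eps_t + sum_i theta_i eps_{t-i} with
Var(eps_t) = sigma^2, the variance is
  gamma(0) = sigma^2 * (1 + sum_i theta_i^2).
  sum_i theta_i^2 = (0.705)^2 + (0.444)^2 = 0.497025 + 0.197136 = 0.694161.
  gamma(0) = 5 * (1 + 0.694161) = 5 * 1.694161 = 8.470805, which rounds to 8.4708.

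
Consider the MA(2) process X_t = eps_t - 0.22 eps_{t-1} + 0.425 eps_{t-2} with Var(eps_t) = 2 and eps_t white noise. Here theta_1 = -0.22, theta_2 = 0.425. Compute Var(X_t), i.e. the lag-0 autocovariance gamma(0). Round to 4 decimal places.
\gamma(0) = 2.4581

For an MA(q) process X_t = eps_t + sum_i theta_i eps_{t-i} with
Var(eps_t) = sigma^2, the variance is
  gamma(0) = sigma^2 * (1 + sum_i theta_i^2).
  sum_i theta_i^2 = (-0.22)^2 + (0.425)^2 = 0.0484 + 0.180625 = 0.229025.
  gamma(0) = 2 * (1 + 0.229025) = 2 * 1.229025 = 2.45805, which rounds to 2.4581.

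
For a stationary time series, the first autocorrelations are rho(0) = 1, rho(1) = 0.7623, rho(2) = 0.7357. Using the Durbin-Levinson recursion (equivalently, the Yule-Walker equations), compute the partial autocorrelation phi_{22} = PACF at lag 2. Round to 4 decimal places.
\phi_{22} = 0.3691

The PACF at lag k is phi_{kk}, the last component of the solution
to the Yule-Walker system G_k phi = r_k where
  (G_k)_{ij} = rho(|i - j|), (r_k)_i = rho(i), i,j = 1..k.
Equivalently, Durbin-Levinson gives phi_{kk} iteratively:
  phi_{11} = rho(1)
  phi_{kk} = [rho(k) - sum_{j=1..k-1} phi_{k-1,j} rho(k-j)]
            / [1 - sum_{j=1..k-1} phi_{k-1,j} rho(j)],
  phi_{k,j} = phi_{k-1,j} - phi_{kk} phi_{k-1,k-j},  j = 1..k-1.
Step k = 1:
  phi_11 = rho(1) = 0.7623.
Step k = 2:
  phi_22 = [rho(2) - phi_11 rho(1)] / [1 - phi_11 rho(1)] = [0.7357 - (0.7623)(0.7623)] / [1 - (0.7623)(0.7623)]
         = 0.15459871 / 0.41889871 = 0.3691.
Therefore phi_{22} = 0.3691.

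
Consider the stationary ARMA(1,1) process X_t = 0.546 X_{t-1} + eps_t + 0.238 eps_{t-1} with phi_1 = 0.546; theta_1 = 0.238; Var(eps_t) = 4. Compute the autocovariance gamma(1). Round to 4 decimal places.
\gamma(1) = 5.0486

Multiply the model equation by X_{t-k} and take expectations. With theta_0 = psi_0 = 1 and psi_j the MA(infinity) weights, this gives
  gamma(k) - sum_i phi_i gamma(k-i) = c_k,
  c_k = sigma^2 * sum_{j=k..q} theta_j psi_{j-k}   (c_k = 0 for k > q),
using gamma(-m) = gamma(m).
psi-weights needed (psi_j = theta_j + sum_i phi_i psi_{j-i}):
  psi_1 = theta_1 + phi_1 = 0.238 + (0.546) = 0.784
Right-hand sides:
  c_0 = sigma^2 (1 + theta_1 psi_1) = 4 * (1 + (0.238)(0.784)) = 4 * 1.186592 = 4.746368
  c_1 = sigma^2 theta_1 = 4 * (0.238) = 0.952
  c_2 = 0
Equations for k = 0 and k = 1 (AR order 1):
  gamma(0) = phi_1 gamma(1) + c_0
  gamma(1) = phi_1 gamma(0) + c_1
Substituting the second into the first: gamma(0) (1 - phi_1^2) = c_0 + phi_1 c_1, so
  gamma(0) = (c_0 + phi_1 c_1) / (1 - phi_1^2) = (4.746368 + (0.546)(0.952)) / (1 - (0.546)^2) = 5.26616 / 0.701884 = 7.502892.
  gamma(1) = phi_1 gamma(0) + c_1 = (0.546)(7.502892) + (0.952) = 5.048579.
Therefore gamma(1) = 5.0486 (to 4 decimal places).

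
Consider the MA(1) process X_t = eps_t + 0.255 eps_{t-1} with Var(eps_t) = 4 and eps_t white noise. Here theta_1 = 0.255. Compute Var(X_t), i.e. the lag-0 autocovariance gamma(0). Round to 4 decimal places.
\gamma(0) = 4.2601

For an MA(q) process X_t = eps_t + sum_i theta_i eps_{t-i} with
Var(eps_t) = sigma^2, the variance is
  gamma(0) = sigma^2 * (1 + sum_i theta_i^2).
  sum_i theta_i^2 = (0.255)^2 = 0.065025.
  gamma(0) = 4 * (1 + 0.065025) = 4 * 1.065025 = 4.2601.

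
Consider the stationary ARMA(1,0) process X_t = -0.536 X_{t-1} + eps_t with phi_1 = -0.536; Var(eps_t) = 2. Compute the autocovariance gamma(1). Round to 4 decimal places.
\gamma(1) = -1.5041

Multiply the model equation by X_{t-k} and take expectations. With theta_0 = psi_0 = 1 and psi_j the MA(infinity) weights, this gives
  gamma(k) - sum_i phi_i gamma(k-i) = c_k,
  c_k = sigma^2 * sum_{j=k..q} theta_j psi_{j-k}   (c_k = 0 for k > q),
using gamma(-m) = gamma(m).
Pure AR (q = 0): c_0 = sigma^2 = 2, c_k = 0 for k >= 1.
Equations for k = 0 and k = 1 (AR order 1):
  gamma(0) = phi_1 gamma(1) + c_0
  gamma(1) = phi_1 gamma(0) + c_1
Substituting the second into the first: gamma(0) (1 - phi_1^2) = c_0 + phi_1 c_1, so
  gamma(0) = c_0 / (1 - phi_1^2) = 2 / (1 - (-0.536)^2) = 2 / 0.712704 = 2.806214.
  gamma(1) = phi_1 gamma(0) = (-0.536)(2.806214) = -1.504131.
Therefore gamma(1) = -1.5041 (to 4 decimal places).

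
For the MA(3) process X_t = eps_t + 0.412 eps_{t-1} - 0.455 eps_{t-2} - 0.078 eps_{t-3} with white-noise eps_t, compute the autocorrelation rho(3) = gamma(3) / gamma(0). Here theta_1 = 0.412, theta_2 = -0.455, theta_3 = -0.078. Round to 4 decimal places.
\rho(3) = -0.0564

For an MA(q) process with theta_0 = 1, the autocovariance is
  gamma(k) = sigma^2 * sum_{i=0..q-k} theta_i * theta_{i+k},
and rho(k) = gamma(k) / gamma(0). Sigma^2 cancels.
  numerator   = (1)*(-0.078) = -0.078.
  denominator = (1)^2 + (0.412)^2 + (-0.455)^2 + (-0.078)^2 = 1.382853.
  rho(3) = -0.078 / 1.382853 = -0.0564.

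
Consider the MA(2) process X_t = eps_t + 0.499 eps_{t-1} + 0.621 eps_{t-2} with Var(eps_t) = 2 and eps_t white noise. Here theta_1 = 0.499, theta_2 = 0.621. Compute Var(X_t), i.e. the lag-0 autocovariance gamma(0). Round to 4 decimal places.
\gamma(0) = 3.2693

For an MA(q) process X_t = eps_t + sum_i theta_i eps_{t-i} with
Var(eps_t) = sigma^2, the variance is
  gamma(0) = sigma^2 * (1 + sum_i theta_i^2).
  sum_i theta_i^2 = (0.499)^2 + (0.621)^2 = 0.249001 + 0.385641 = 0.634642.
  gamma(0) = 2 * (1 + 0.634642) = 2 * 1.634642 = 3.269284, which rounds to 3.2693.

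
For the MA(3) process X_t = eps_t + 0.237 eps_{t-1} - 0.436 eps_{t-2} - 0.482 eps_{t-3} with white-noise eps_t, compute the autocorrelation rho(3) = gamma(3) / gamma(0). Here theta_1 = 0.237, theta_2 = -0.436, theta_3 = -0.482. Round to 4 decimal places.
\rho(3) = -0.3260

For an MA(q) process with theta_0 = 1, the autocovariance is
  gamma(k) = sigma^2 * sum_{i=0..q-k} theta_i * theta_{i+k},
and rho(k) = gamma(k) / gamma(0). Sigma^2 cancels.
  numerator   = (1)*(-0.482) = -0.482.
  denominator = (1)^2 + (0.237)^2 + (-0.436)^2 + (-0.482)^2 = 1.478589.
  rho(3) = -0.482 / 1.478589 = -0.3260.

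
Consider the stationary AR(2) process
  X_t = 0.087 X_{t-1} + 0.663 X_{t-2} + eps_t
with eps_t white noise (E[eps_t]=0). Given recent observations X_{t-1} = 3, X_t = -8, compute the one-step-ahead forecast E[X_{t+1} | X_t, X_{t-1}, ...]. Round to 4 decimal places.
E[X_{t+1} \mid \mathcal F_t] = 1.2930

For an AR(p) model X_t = c + sum_i phi_i X_{t-i} + eps_t, the
one-step-ahead conditional mean is
  E[X_{t+1} | X_t, ...] = c + sum_i phi_i X_{t+1-i}.
Substitute known values:
  E[X_{t+1} | ...] = (0.087) * (-8) + (0.663) * (3)
                   = 1.2930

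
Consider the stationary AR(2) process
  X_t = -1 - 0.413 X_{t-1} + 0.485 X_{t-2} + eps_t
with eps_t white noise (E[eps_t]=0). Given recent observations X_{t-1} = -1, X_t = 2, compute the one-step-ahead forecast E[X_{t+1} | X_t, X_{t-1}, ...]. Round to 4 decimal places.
E[X_{t+1} \mid \mathcal F_t] = -2.3110

For an AR(p) model X_t = c + sum_i phi_i X_{t-i} + eps_t, the
one-step-ahead conditional mean is
  E[X_{t+1} | X_t, ...] = c + sum_i phi_i X_{t+1-i}.
Substitute known values:
  E[X_{t+1} | ...] = -1 + (-0.413) * (2) + (0.485) * (-1)
                   = -2.3110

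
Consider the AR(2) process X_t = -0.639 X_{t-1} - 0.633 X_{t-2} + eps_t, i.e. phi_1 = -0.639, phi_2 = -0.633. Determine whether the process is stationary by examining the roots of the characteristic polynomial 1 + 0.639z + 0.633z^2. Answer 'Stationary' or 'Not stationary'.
\text{Stationary}

The AR(p) characteristic polynomial is P(z) = 1 + 0.639z + 0.633z^2.
Stationarity requires all roots to lie outside the unit circle, i.e. |z| > 1 for every root.
Set 1 + (0.639) z + (0.633) z^2 = 0, i.e. a z^2 + b z + c = 0 with a = 0.633, b = 0.639, c = 1.
Discriminant D = b^2 - 4ac = (0.639)^2 - 4*(0.633)*1 = 0.408321 - (2.532) = -2.123679.
D < 0, so the roots are the complex-conjugate pair z = (-b +/- i sqrt(-D)) / (2a) = -0.5047 +/- 1.1511i.
For a conjugate pair |z|^2 = z * conj(z) = (product of roots) = c/a = 1/(0.633) = 1.579779, so |z| = sqrt(1.579779) = 1.2569 for both roots.
Moduli of all roots: 1.2569, 1.2569.
All moduli strictly greater than 1? Yes.
Verdict: Stationary.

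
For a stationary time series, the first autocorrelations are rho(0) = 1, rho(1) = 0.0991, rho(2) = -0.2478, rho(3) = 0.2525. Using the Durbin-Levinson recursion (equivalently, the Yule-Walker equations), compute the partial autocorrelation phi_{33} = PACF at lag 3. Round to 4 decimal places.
\phi_{33} = 0.3350

The PACF at lag k is phi_{kk}, the last component of the solution
to the Yule-Walker system G_k phi = r_k where
  (G_k)_{ij} = rho(|i - j|), (r_k)_i = rho(i), i,j = 1..k.
Equivalently, Durbin-Levinson gives phi_{kk} iteratively:
  phi_{11} = rho(1)
  phi_{kk} = [rho(k) - sum_{j=1..k-1} phi_{k-1,j} rho(k-j)]
            / [1 - sum_{j=1..k-1} phi_{k-1,j} rho(j)],
  phi_{k,j} = phi_{k-1,j} - phi_{kk} phi_{k-1,k-j},  j = 1..k-1.
Step k = 1:
  phi_11 = rho(1) = 0.0991.
Step k = 2:
  phi_22 = [rho(2) - phi_11 rho(1)] / [1 - phi_11 rho(1)] = [-0.2478 - (0.0991)(0.0991)] / [1 - (0.0991)(0.0991)]
         = -0.25762081 / 0.99017919 = -0.260176.
  Update: phi_21 = phi_11 - phi_22 phi_11 = 0.0991 - (-0.260176)(0.0991) = 0.124883.
Step k = 3:
  phi_33 = [rho(3) - phi_21 rho(2) - phi_22 rho(1)] / [1 - phi_21 rho(1) - phi_22 rho(2)]
    numerator   = 0.2525 - (0.124883)(-0.2478) - (-0.260176)(0.0991) = 0.30922955
    denominator = 1 - (0.124883)(0.0991) - (-0.260176)(-0.2478) = 0.92315245
  phi_33 = 0.30922955 / 0.92315245 = 0.335.
Therefore phi_{33} = 0.3350.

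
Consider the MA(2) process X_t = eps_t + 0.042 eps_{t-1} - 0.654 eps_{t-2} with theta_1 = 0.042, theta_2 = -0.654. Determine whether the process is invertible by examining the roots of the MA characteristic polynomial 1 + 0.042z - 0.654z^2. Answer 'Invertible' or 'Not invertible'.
\text{Invertible}

The MA(q) characteristic polynomial is P(z) = 1 + 0.042z - 0.654z^2.
Invertibility requires all roots to lie outside the unit circle, i.e. |z| > 1 for every root.
Set 1 + (0.042) z + (-0.654) z^2 = 0, i.e. a z^2 + b z + c = 0 with a = -0.654, b = 0.042, c = 1.
Discriminant D = b^2 - 4ac = (0.042)^2 - 4*(-0.654)*1 = 0.001764 - (-2.616) = 2.617764.
D >= 0, so the roots are real: z = (-b +/- sqrt(D)) / (2a) = (-0.042 +/- 1.617951) / (-1.308).
  z_1 = (-0.042 + 1.617951) / (-1.308) = -1.2049,   |z_1| = 1.2049.
  z_2 = (-0.042 - 1.617951) / (-1.308) = 1.2691,   |z_2| = 1.2691.
Moduli of all roots: 1.2049, 1.2691.
All moduli strictly greater than 1? Yes.
Verdict: Invertible.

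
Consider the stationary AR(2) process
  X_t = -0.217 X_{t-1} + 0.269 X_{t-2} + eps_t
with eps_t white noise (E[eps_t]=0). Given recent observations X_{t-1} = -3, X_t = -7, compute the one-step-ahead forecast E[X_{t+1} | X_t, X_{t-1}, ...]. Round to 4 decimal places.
E[X_{t+1} \mid \mathcal F_t] = 0.7120

For an AR(p) model X_t = c + sum_i phi_i X_{t-i} + eps_t, the
one-step-ahead conditional mean is
  E[X_{t+1} | X_t, ...] = c + sum_i phi_i X_{t+1-i}.
Substitute known values:
  E[X_{t+1} | ...] = (-0.217) * (-7) + (0.269) * (-3)
                   = 0.7120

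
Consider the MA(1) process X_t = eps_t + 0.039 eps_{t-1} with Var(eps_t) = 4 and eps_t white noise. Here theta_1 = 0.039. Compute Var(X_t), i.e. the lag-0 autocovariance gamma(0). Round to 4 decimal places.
\gamma(0) = 4.0061

For an MA(q) process X_t = eps_t + sum_i theta_i eps_{t-i} with
Var(eps_t) = sigma^2, the variance is
  gamma(0) = sigma^2 * (1 + sum_i theta_i^2).
  sum_i theta_i^2 = (0.039)^2 = 0.001521.
  gamma(0) = 4 * (1 + 0.001521) = 4 * 1.001521 = 4.006084, which rounds to 4.0061.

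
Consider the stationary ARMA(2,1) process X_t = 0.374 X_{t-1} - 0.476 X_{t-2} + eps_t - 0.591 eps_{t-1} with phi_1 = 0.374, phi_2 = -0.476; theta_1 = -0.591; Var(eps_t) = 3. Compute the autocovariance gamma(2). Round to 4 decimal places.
\gamma(2) = -2.1081

Multiply the model equation by X_{t-k} and take expectations. With theta_0 = psi_0 = 1 and psi_j the MA(infinity) weights, this gives
  gamma(k) - sum_i phi_i gamma(k-i) = c_k,
  c_k = sigma^2 * sum_{j=k..q} theta_j psi_{j-k}   (c_k = 0 for k > q),
using gamma(-m) = gamma(m).
psi-weights needed (psi_j = theta_j + sum_i phi_i psi_{j-i}):
  psi_1 = theta_1 + phi_1 = -0.591 + (0.374) = -0.217
Right-hand sides:
  c_0 = sigma^2 (1 + theta_1 psi_1) = 3 * (1 + (-0.591)(-0.217)) = 3 * 1.128247 = 3.384741
  c_1 = sigma^2 theta_1 = 3 * (-0.591) = -1.773
  c_2 = 0
Equations for k = 0, 1, 2 (AR order 2, c_2 = 0):
  (E0) gamma(0) = phi_1 gamma(1) + phi_2 gamma(2) + c_0
  (E1) gamma(1) = phi_1 gamma(0) + phi_2 gamma(1) + c_1
  (E2) gamma(2) = phi_1 gamma(1) + phi_2 gamma(0)
From (E1): gamma(1) = A gamma(0) + B with
  A = phi_1 / (1 - phi_2) = 0.374 / 1.476 = 0.253388,   B = c_1 / (1 - phi_2) = -1.773 / 1.476 = -1.20122.
Insert (E2) into (E0): gamma(0) (1 - phi_2^2) = phi_1 (1 + phi_2) gamma(1) + c_0.
  phi_1 (1 + phi_2) = (0.374)(0.524) = 0.195976,   1 - phi_2^2 = 0.773424.
Replace gamma(1) by A gamma(0) + B and collect gamma(0):
  gamma(0) [0.773424 - (0.195976)(0.253388)] = (0.195976)(-1.20122) + 3.384741
  gamma(0) * 0.723766 = 3.149331
  gamma(0) = 3.149331 / 0.723766 = 4.35131.
  gamma(1) = A gamma(0) + B = (0.253388)(4.35131) + (-1.20122) = -0.098652.
  gamma(2) = phi_1 gamma(1) + phi_2 gamma(0) = (0.374)(-0.098652) + (-0.476)(4.35131) = -2.108119.
Therefore gamma(2) = -2.1081 (to 4 decimal places).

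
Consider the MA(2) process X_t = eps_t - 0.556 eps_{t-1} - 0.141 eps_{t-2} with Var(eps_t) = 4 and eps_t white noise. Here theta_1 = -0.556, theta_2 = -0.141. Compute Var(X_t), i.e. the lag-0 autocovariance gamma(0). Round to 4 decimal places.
\gamma(0) = 5.3161

For an MA(q) process X_t = eps_t + sum_i theta_i eps_{t-i} with
Var(eps_t) = sigma^2, the variance is
  gamma(0) = sigma^2 * (1 + sum_i theta_i^2).
  sum_i theta_i^2 = (-0.556)^2 + (-0.141)^2 = 0.309136 + 0.019881 = 0.329017.
  gamma(0) = 4 * (1 + 0.329017) = 4 * 1.329017 = 5.316068, which rounds to 5.3161.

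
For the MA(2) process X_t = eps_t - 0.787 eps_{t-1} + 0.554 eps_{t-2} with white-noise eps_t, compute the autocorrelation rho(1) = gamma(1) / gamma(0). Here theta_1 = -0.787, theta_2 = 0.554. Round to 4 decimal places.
\rho(1) = -0.6349

For an MA(q) process with theta_0 = 1, the autocovariance is
  gamma(k) = sigma^2 * sum_{i=0..q-k} theta_i * theta_{i+k},
and rho(k) = gamma(k) / gamma(0). Sigma^2 cancels.
  numerator   = (1)*(-0.787) + (-0.787)*(0.554) = -1.222998.
  denominator = (1)^2 + (-0.787)^2 + (0.554)^2 = 1.926285.
  rho(1) = -1.222998 / 1.926285 = -0.6349.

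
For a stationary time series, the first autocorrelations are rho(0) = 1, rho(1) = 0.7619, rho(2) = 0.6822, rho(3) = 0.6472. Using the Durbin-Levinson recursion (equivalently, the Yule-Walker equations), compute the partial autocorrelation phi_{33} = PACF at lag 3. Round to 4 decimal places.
\phi_{33} = 0.1741

The PACF at lag k is phi_{kk}, the last component of the solution
to the Yule-Walker system G_k phi = r_k where
  (G_k)_{ij} = rho(|i - j|), (r_k)_i = rho(i), i,j = 1..k.
Equivalently, Durbin-Levinson gives phi_{kk} iteratively:
  phi_{11} = rho(1)
  phi_{kk} = [rho(k) - sum_{j=1..k-1} phi_{k-1,j} rho(k-j)]
            / [1 - sum_{j=1..k-1} phi_{k-1,j} rho(j)],
  phi_{k,j} = phi_{k-1,j} - phi_{kk} phi_{k-1,k-j},  j = 1..k-1.
Step k = 1:
  phi_11 = rho(1) = 0.7619.
Step k = 2:
  phi_22 = [rho(2) - phi_11 rho(1)] / [1 - phi_11 rho(1)] = [0.6822 - (0.7619)(0.7619)] / [1 - (0.7619)(0.7619)]
         = 0.10170839 / 0.41950839 = 0.242447.
  Update: phi_21 = phi_11 - phi_22 phi_11 = 0.7619 - (0.242447)(0.7619) = 0.57718.
Step k = 3:
  phi_33 = [rho(3) - phi_21 rho(2) - phi_22 rho(1)] / [1 - phi_21 rho(1) - phi_22 rho(2)]
    numerator   = 0.6472 - (0.57718)(0.6822) - (0.242447)(0.7619) = 0.06872778
    denominator = 1 - (0.57718)(0.7619) - (0.242447)(0.6822) = 0.39484953
  phi_33 = 0.06872778 / 0.39484953 = 0.1741.
Therefore phi_{33} = 0.1741.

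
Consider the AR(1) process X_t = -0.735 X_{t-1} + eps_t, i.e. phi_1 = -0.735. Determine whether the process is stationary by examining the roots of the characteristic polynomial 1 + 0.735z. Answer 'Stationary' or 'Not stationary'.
\text{Stationary}

The AR(p) characteristic polynomial is P(z) = 1 + 0.735z.
Stationarity requires all roots to lie outside the unit circle, i.e. |z| > 1 for every root.
This is linear in z: 1 + (0.735) z = 0  =>  z = -1/(0.735) = -1.360544,  |z| = 1.360544.
Moduli of all roots: 1.3605.
All moduli strictly greater than 1? Yes.
Verdict: Stationary.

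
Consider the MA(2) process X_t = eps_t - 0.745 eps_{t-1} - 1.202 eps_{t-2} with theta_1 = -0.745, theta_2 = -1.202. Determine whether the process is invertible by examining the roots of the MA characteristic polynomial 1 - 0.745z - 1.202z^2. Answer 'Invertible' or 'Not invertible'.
\text{Not invertible}

The MA(q) characteristic polynomial is P(z) = 1 - 0.745z - 1.202z^2.
Invertibility requires all roots to lie outside the unit circle, i.e. |z| > 1 for every root.
Set 1 + (-0.745) z + (-1.202) z^2 = 0, i.e. a z^2 + b z + c = 0 with a = -1.202, b = -0.745, c = 1.
Discriminant D = b^2 - 4ac = (-0.745)^2 - 4*(-1.202)*1 = 0.555025 - (-4.808) = 5.363025.
D >= 0, so the roots are real: z = (-b +/- sqrt(D)) / (2a) = (0.745 +/- 2.315821) / (-2.404).
  z_1 = (0.745 + 2.315821) / (-2.404) = -1.2732,   |z_1| = 1.2732.
  z_2 = (0.745 - 2.315821) / (-2.404) = 0.6534,   |z_2| = 0.6534.
Moduli of all roots: 1.2732, 0.6534.
All moduli strictly greater than 1? No.
Verdict: Not invertible.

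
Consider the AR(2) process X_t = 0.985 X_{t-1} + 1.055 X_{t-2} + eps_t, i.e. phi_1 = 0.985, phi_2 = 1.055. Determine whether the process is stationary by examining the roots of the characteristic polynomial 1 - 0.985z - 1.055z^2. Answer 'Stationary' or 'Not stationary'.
\text{Not stationary}

The AR(p) characteristic polynomial is P(z) = 1 - 0.985z - 1.055z^2.
Stationarity requires all roots to lie outside the unit circle, i.e. |z| > 1 for every root.
Set 1 + (-0.985) z + (-1.055) z^2 = 0, i.e. a z^2 + b z + c = 0 with a = -1.055, b = -0.985, c = 1.
Discriminant D = b^2 - 4ac = (-0.985)^2 - 4*(-1.055)*1 = 0.970225 - (-4.22) = 5.190225.
D >= 0, so the roots are real: z = (-b +/- sqrt(D)) / (2a) = (0.985 +/- 2.278207) / (-2.11).
  z_1 = (0.985 + 2.278207) / (-2.11) = -1.5465,   |z_1| = 1.5465.
  z_2 = (0.985 - 2.278207) / (-2.11) = 0.6129,   |z_2| = 0.6129.
Moduli of all roots: 1.5465, 0.6129.
All moduli strictly greater than 1? No.
Verdict: Not stationary.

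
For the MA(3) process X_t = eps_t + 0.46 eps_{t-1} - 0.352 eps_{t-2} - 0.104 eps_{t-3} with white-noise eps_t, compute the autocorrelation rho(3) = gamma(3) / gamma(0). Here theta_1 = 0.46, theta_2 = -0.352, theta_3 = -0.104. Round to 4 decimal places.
\rho(3) = -0.0772

For an MA(q) process with theta_0 = 1, the autocovariance is
  gamma(k) = sigma^2 * sum_{i=0..q-k} theta_i * theta_{i+k},
and rho(k) = gamma(k) / gamma(0). Sigma^2 cancels.
  numerator   = (1)*(-0.104) = -0.104.
  denominator = (1)^2 + (0.46)^2 + (-0.352)^2 + (-0.104)^2 = 1.34632.
  rho(3) = -0.104 / 1.34632 = -0.0772.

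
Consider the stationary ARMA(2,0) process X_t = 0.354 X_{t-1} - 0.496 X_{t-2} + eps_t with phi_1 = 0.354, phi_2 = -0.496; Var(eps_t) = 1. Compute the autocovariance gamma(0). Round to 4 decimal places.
\gamma(0) = 1.4050

Multiply the model equation by X_{t-k} and take expectations. With theta_0 = psi_0 = 1 and psi_j the MA(infinity) weights, this gives
  gamma(k) - sum_i phi_i gamma(k-i) = c_k,
  c_k = sigma^2 * sum_{j=k..q} theta_j psi_{j-k}   (c_k = 0 for k > q),
using gamma(-m) = gamma(m).
Pure AR (q = 0): c_0 = sigma^2 = 1, c_k = 0 for k >= 1.
Equations for k = 0, 1, 2 (AR order 2, c_2 = 0):
  (E0) gamma(0) = phi_1 gamma(1) + phi_2 gamma(2) + c_0
  (E1) gamma(1) = phi_1 gamma(0) + phi_2 gamma(1) + c_1
  (E2) gamma(2) = phi_1 gamma(1) + phi_2 gamma(0)
From (E1): gamma(1) = A gamma(0) + B with
  A = phi_1 / (1 - phi_2) = 0.354 / 1.496 = 0.236631,   B = c_1 / (1 - phi_2) = 0 / 1.496 = 0.
Insert (E2) into (E0): gamma(0) (1 - phi_2^2) = phi_1 (1 + phi_2) gamma(1) + c_0.
  phi_1 (1 + phi_2) = (0.354)(0.504) = 0.178416,   1 - phi_2^2 = 0.753984.
Replace gamma(1) by A gamma(0) + B and collect gamma(0):
  gamma(0) [0.753984 - (0.178416)(0.236631)] = c_0 = 1
  gamma(0) * 0.711765 = 1
  gamma(0) = 1 / 0.711765 = 1.404958.
Therefore gamma(0) = 1.4050 (to 4 decimal places).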